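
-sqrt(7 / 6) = -1.08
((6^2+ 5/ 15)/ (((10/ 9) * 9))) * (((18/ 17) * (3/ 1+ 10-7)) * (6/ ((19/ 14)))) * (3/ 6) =82404/ 1615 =51.02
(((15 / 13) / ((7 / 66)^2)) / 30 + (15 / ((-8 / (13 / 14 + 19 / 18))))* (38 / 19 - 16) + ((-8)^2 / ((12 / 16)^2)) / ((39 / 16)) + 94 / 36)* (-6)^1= -7209247 / 11466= -628.75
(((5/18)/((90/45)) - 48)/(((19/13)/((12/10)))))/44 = -22399/25080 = -0.89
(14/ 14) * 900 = 900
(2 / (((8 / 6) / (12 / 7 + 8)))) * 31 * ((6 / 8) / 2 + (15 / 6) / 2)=20553 / 28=734.04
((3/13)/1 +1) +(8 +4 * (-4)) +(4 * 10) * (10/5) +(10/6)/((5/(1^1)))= 2869/39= 73.56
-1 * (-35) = 35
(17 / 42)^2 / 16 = 289 / 28224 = 0.01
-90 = -90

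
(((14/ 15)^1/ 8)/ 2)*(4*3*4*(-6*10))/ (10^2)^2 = -21/ 1250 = -0.02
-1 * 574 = -574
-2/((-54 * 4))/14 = 1/1512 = 0.00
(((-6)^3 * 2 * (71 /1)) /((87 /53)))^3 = -159107309262286848 /24389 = -6523732390105.66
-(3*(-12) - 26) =62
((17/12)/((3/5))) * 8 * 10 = 1700/9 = 188.89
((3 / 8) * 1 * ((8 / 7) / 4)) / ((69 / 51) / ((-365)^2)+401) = 0.00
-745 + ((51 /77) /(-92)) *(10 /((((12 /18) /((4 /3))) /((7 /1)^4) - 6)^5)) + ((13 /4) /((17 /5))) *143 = -207751996234848900033662363675 /341523896023700467978337404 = -608.31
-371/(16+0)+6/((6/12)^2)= 13/16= 0.81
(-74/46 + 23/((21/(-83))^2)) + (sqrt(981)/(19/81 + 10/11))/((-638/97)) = 3627964/10143 - 23571 * sqrt(109)/59102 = 353.52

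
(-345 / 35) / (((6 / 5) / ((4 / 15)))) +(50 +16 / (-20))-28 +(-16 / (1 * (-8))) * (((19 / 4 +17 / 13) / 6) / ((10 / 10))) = 114817 / 5460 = 21.03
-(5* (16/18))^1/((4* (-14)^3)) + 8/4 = 24701/12348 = 2.00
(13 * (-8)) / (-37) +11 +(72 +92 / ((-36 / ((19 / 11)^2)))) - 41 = 1498351 / 40293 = 37.19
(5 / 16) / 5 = 1 / 16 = 0.06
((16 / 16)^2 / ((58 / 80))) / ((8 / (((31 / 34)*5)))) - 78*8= -614489 / 986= -623.21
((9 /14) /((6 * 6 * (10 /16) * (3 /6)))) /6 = 1 /105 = 0.01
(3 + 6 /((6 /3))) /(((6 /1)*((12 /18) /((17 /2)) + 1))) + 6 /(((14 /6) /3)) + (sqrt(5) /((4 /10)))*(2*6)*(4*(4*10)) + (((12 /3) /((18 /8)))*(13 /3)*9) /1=90061 /1155 + 4800*sqrt(5)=10811.10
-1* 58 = -58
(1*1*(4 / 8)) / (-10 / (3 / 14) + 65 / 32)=-48 / 4285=-0.01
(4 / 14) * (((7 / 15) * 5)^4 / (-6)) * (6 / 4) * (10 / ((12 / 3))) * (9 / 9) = -1715 / 324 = -5.29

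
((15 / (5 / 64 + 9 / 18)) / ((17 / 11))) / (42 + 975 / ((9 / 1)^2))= 0.31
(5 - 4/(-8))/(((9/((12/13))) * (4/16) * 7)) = 88/273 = 0.32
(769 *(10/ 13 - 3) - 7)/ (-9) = 2488/ 13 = 191.38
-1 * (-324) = 324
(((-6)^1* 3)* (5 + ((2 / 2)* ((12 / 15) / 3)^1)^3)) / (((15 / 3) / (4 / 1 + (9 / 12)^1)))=-321841 / 3750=-85.82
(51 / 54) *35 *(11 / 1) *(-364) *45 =-5955950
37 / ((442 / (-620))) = -11470 / 221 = -51.90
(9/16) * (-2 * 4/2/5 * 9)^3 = -26244/125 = -209.95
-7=-7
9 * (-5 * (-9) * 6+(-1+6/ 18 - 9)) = 2343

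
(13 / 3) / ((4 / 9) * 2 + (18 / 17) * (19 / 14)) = 4641 / 2491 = 1.86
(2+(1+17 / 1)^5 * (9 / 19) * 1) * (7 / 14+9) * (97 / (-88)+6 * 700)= 3141911721725 / 88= 35703542292.33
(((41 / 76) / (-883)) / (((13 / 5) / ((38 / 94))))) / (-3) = 205 / 6474156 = 0.00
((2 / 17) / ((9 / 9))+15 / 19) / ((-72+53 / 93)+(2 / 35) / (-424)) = -202187580 / 15921042419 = -0.01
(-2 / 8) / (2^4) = -1 / 64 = -0.02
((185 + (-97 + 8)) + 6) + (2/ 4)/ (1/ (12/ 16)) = 819/ 8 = 102.38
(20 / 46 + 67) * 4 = 269.74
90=90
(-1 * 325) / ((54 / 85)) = -511.57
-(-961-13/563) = 541056/563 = 961.02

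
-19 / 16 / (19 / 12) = -3 / 4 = -0.75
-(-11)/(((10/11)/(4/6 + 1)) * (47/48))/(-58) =-484/1363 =-0.36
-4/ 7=-0.57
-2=-2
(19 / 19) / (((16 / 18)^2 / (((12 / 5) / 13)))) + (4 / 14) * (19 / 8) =6641 / 7280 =0.91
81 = 81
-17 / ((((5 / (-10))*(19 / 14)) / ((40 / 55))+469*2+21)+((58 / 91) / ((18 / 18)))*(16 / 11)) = -544544 / 30718497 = -0.02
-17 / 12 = -1.42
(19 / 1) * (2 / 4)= 19 / 2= 9.50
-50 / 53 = -0.94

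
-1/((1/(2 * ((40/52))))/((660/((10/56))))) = -73920/13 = -5686.15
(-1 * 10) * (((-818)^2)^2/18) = -2238634636880/9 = -248737181875.56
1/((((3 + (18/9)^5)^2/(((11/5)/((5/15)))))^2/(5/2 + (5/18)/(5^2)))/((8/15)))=109384/2813671875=0.00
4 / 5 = 0.80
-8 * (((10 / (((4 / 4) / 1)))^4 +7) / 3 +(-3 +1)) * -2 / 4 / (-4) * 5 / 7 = -50005 / 21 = -2381.19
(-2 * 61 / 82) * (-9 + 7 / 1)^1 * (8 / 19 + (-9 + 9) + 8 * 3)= 56608 / 779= 72.67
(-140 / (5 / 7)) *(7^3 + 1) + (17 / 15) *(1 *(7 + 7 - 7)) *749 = -922229 / 15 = -61481.93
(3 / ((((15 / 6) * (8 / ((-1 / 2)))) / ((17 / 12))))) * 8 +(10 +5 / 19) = 3577 / 380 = 9.41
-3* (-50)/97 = 150/97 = 1.55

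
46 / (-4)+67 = 111 / 2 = 55.50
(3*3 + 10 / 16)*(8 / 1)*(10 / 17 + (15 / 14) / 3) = 72.79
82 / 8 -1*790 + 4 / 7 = -21817 / 28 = -779.18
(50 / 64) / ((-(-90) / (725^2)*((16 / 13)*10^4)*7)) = 54665 / 1032192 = 0.05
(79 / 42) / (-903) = -79 / 37926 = -0.00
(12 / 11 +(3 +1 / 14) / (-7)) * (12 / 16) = 2109 / 4312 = 0.49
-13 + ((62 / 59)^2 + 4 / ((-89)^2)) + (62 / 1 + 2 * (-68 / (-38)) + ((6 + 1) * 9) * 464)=15342389550119 / 523887019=29285.68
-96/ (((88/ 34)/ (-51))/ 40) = 832320/ 11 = 75665.45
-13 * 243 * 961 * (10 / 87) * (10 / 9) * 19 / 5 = -42726060 / 29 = -1473312.41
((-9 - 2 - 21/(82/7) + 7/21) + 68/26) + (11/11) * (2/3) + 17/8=-7.05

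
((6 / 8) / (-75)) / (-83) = 1 / 8300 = 0.00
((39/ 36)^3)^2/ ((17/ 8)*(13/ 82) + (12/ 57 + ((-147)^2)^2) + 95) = 3760084211/ 1086161392601042688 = 0.00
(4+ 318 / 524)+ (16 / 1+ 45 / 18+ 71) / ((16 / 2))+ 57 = 152577 / 2096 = 72.79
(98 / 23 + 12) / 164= 187 / 1886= 0.10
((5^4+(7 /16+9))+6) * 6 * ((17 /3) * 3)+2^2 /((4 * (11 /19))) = 5748719 /88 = 65326.35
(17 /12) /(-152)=-17 /1824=-0.01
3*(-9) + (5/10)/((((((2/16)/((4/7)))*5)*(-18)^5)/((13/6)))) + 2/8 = -165853882/6200145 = -26.75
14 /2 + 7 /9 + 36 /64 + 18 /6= 1633 /144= 11.34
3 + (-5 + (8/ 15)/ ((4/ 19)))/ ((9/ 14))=-113/ 135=-0.84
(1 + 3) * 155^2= 96100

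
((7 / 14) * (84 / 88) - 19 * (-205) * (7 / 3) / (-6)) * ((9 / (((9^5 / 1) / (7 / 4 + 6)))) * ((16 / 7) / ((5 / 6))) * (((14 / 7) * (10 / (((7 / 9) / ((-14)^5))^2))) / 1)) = -125409153760894976 / 2673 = -46917004773997.37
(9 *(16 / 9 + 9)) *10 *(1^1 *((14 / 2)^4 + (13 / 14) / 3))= 48914675 / 21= 2329270.24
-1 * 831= -831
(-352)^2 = 123904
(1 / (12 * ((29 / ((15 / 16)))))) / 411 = 5 / 762816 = 0.00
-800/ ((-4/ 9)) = 1800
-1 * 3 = -3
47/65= 0.72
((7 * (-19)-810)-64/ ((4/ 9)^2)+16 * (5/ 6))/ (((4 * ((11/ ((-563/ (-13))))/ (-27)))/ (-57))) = -1086248259/ 572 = -1899035.42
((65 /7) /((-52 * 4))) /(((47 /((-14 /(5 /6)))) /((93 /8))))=279 /1504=0.19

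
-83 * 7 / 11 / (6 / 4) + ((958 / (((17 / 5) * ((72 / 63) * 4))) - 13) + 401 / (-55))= 275249 / 44880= 6.13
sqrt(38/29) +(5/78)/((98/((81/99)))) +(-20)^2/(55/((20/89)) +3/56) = sqrt(1102)/29 +628032835/384235852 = 2.78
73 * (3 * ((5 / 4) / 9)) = 365 / 12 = 30.42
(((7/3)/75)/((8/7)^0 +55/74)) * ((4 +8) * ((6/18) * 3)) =2072/9675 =0.21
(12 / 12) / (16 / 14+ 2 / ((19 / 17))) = 133 / 390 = 0.34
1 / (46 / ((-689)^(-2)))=1 / 21837166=0.00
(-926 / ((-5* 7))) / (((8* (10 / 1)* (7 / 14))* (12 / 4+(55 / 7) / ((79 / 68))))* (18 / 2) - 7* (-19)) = 0.01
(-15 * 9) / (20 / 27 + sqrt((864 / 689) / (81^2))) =-12557025 / 68876 + 3645 * sqrt(4134) / 68876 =-178.91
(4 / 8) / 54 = 1 / 108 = 0.01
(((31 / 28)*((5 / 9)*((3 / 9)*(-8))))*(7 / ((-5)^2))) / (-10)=31 / 675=0.05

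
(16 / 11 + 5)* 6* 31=13206 / 11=1200.55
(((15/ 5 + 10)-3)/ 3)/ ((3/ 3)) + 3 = 19/ 3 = 6.33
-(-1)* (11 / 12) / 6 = 11 / 72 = 0.15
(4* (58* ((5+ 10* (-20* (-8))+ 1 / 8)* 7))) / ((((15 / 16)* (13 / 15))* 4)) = 10426892 / 13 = 802068.62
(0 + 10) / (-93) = -10 / 93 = -0.11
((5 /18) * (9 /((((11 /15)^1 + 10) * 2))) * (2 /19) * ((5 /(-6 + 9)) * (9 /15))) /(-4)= -75 /24472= -0.00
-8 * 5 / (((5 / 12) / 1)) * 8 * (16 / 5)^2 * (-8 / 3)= 524288 / 25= 20971.52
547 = 547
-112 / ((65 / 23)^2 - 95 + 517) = -59248 / 227463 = -0.26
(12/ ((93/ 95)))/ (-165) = -76/ 1023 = -0.07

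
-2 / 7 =-0.29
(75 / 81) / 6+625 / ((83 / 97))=9823325 / 13446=730.58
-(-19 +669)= -650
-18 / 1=-18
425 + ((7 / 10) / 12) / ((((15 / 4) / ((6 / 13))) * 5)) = 2071882 / 4875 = 425.00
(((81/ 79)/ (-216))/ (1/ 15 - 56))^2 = 2025/ 281162941504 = 0.00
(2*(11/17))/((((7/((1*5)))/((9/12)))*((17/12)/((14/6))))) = 330/289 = 1.14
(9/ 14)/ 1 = 9/ 14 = 0.64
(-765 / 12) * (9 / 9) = -255 / 4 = -63.75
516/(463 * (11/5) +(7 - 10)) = 0.51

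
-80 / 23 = -3.48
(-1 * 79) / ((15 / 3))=-79 / 5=-15.80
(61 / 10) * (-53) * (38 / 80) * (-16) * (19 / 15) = 1167113 / 375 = 3112.30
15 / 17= 0.88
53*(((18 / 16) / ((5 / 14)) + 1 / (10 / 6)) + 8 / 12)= 2809 / 12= 234.08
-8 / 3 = -2.67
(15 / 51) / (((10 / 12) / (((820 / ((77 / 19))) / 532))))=1230 / 9163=0.13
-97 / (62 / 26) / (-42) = 1261 / 1302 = 0.97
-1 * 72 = -72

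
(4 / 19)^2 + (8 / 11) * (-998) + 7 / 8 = -23028587 / 31768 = -724.90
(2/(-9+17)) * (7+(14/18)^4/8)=369817/209952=1.76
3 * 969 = 2907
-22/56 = -11/28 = -0.39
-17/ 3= -5.67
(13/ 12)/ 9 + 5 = 553/ 108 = 5.12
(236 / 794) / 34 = 59 / 6749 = 0.01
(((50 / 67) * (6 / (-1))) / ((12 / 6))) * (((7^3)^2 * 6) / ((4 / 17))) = -450007425 / 67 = -6716528.73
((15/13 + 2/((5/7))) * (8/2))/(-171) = -1028/11115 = -0.09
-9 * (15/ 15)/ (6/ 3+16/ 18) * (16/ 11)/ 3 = -216/ 143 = -1.51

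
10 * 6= 60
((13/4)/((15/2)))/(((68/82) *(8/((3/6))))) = 533/16320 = 0.03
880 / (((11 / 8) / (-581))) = -371840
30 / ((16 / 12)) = 45 / 2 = 22.50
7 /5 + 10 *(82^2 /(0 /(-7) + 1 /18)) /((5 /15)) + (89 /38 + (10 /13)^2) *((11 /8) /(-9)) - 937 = 8392324974593 /2311920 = 3630023.95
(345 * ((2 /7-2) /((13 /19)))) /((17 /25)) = -1271.17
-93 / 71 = -1.31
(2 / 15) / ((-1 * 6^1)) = -1 / 45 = -0.02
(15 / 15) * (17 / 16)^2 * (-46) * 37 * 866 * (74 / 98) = -3940188719 / 3136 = -1256437.73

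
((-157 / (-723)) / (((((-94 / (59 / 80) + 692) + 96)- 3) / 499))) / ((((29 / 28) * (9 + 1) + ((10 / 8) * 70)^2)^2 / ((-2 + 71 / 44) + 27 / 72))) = -452979226 / 14217695876127112875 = -0.00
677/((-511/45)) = -59.62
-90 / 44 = -45 / 22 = -2.05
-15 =-15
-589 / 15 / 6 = -589 / 90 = -6.54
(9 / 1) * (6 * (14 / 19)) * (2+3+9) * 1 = 10584 / 19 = 557.05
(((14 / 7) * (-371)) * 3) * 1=-2226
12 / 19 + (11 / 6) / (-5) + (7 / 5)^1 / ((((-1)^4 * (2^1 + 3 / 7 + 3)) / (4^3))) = 16.77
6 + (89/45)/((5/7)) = 1973/225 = 8.77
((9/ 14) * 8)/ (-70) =-0.07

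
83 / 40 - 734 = -29277 / 40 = -731.92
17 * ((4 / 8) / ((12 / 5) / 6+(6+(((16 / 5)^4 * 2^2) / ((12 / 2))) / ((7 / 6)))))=74375 / 580288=0.13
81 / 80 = 1.01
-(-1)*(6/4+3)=9/2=4.50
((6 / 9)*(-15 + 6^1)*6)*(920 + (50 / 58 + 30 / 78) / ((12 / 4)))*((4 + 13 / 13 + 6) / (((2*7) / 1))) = -68705340 / 2639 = -26034.61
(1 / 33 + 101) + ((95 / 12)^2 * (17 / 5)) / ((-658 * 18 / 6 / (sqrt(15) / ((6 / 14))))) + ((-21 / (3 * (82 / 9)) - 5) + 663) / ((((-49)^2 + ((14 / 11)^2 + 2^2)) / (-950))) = -20804025427 / 131331651 - 30685 * sqrt(15) / 121824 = -159.38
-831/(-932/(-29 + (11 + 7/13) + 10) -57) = -80607/6587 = -12.24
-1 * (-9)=9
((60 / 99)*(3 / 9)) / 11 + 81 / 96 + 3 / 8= 43111 / 34848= 1.24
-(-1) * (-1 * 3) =-3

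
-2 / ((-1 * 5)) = 2 / 5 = 0.40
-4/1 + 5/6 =-19/6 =-3.17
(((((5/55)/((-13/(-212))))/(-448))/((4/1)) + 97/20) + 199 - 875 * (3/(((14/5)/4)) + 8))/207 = -3378143033/66306240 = -50.95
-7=-7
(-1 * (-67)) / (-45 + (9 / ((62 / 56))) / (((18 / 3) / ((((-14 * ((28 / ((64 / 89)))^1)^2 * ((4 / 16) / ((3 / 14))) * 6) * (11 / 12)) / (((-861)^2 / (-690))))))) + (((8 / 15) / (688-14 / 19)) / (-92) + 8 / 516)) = 43286094065466240 / 81900116528776999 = 0.53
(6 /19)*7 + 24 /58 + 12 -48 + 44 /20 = -85889 /2755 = -31.18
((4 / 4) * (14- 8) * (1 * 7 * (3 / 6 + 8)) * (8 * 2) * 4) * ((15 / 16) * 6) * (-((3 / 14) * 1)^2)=-41310 / 7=-5901.43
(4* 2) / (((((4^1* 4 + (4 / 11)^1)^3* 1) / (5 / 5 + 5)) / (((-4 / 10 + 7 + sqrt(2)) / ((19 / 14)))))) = 9317* sqrt(2) / 1154250 + 102487 / 1923750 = 0.06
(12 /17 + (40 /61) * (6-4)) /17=2092 /17629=0.12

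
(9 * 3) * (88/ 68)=594/ 17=34.94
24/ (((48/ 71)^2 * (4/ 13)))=65533/ 384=170.66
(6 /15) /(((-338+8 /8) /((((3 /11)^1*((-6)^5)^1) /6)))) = 0.42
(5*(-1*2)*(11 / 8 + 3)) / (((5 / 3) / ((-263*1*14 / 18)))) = 64435 / 12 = 5369.58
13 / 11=1.18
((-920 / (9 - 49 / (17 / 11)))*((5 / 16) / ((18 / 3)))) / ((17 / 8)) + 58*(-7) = -234499 / 579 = -405.01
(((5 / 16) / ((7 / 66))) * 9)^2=2205225 / 3136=703.20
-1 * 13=-13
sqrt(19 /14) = sqrt(266) /14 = 1.16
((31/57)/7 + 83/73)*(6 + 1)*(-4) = -141520/4161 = -34.01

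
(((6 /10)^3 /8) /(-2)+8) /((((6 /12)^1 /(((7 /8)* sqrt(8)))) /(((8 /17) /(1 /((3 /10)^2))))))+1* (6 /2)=1006299* sqrt(2) /850000+3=4.67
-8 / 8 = -1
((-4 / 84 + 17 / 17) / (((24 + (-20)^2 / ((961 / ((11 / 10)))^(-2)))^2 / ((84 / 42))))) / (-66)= -6655 / 21492857522713612663152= -0.00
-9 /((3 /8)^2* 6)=-32 /3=-10.67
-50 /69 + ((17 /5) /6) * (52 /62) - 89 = -318174 /3565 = -89.25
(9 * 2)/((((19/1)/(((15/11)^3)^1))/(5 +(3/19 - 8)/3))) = 2754000/480491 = 5.73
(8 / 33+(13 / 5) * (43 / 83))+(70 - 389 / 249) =319674 / 4565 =70.03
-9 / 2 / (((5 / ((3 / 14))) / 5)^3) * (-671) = 29.71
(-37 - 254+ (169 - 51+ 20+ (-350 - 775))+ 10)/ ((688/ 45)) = -14265/ 172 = -82.94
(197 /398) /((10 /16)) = 788 /995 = 0.79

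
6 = 6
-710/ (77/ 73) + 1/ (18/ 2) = -466393/ 693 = -673.01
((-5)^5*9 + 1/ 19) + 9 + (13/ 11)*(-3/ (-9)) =-17628452/ 627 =-28115.55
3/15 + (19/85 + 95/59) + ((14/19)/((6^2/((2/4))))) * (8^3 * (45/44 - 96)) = -1558445707/3144405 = -495.62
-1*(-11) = 11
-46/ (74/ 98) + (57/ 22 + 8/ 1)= -40967/ 814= -50.33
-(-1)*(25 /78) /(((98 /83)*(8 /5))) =0.17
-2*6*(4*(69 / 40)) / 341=-414 / 1705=-0.24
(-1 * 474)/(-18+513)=-158/165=-0.96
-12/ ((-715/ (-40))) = -96/ 143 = -0.67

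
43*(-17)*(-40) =29240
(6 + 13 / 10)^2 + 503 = 55629 / 100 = 556.29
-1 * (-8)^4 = -4096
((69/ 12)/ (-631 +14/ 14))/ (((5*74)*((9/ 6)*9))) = -23/ 12587400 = -0.00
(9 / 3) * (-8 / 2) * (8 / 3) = -32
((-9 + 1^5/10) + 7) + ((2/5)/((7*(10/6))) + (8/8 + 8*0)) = -303/350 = -0.87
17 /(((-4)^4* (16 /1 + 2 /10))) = 85 /20736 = 0.00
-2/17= -0.12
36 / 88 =9 / 22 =0.41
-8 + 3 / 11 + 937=10222 / 11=929.27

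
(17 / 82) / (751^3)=0.00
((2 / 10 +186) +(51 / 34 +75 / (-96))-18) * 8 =27027 / 20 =1351.35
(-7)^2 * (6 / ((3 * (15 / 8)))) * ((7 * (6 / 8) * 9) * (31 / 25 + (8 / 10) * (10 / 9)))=657188 / 125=5257.50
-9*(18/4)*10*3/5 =-243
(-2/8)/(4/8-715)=0.00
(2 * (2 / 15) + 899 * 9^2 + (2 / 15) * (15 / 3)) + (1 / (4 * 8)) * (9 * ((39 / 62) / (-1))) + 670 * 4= 2246872751 / 29760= 75499.76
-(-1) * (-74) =-74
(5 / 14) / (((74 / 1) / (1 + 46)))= 235 / 1036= 0.23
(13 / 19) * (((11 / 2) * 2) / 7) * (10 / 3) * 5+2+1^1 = 8347 / 399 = 20.92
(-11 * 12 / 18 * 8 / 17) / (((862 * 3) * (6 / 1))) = -44 / 197829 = -0.00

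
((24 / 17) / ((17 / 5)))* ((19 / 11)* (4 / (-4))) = -2280 / 3179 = -0.72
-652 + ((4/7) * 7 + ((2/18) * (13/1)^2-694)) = -11909/9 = -1323.22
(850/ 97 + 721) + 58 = 76413/ 97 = 787.76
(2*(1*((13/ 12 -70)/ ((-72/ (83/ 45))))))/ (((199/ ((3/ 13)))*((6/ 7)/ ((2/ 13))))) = 480487/ 653786640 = 0.00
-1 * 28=-28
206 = 206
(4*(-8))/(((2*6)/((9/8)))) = -3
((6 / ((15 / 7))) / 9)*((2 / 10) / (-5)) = -14 / 1125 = -0.01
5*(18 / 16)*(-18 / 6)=-135 / 8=-16.88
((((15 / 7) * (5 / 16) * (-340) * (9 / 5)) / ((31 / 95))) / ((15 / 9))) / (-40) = 18.84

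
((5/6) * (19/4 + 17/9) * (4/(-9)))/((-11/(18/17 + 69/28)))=0.79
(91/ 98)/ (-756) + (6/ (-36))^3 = -31/ 5292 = -0.01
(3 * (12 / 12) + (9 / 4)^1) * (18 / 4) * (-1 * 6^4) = -30618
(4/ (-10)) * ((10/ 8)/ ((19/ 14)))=-7/ 19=-0.37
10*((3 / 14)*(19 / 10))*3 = 171 / 14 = 12.21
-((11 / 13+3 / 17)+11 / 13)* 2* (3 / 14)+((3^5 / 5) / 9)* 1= 4.60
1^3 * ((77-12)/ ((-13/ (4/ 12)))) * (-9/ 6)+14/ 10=39/ 10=3.90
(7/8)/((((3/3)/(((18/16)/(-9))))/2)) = -0.22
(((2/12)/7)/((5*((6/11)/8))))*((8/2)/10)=44/1575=0.03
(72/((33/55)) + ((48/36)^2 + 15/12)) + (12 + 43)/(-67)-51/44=802910/6633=121.05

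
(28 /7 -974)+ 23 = -947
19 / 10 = 1.90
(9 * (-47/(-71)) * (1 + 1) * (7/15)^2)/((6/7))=16121/5325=3.03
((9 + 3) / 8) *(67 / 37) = 201 / 74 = 2.72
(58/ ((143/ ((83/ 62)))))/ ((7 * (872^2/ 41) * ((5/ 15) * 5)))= 296061/ 117977379520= 0.00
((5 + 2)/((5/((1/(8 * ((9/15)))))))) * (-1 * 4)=-7/6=-1.17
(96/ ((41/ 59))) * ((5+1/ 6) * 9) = 263376/ 41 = 6423.80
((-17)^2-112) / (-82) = -177 / 82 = -2.16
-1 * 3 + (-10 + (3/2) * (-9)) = -53/2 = -26.50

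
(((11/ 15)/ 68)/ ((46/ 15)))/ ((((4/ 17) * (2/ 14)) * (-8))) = -77/ 5888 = -0.01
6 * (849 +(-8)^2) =5478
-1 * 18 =-18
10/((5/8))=16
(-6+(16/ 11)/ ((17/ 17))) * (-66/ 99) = 100/ 33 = 3.03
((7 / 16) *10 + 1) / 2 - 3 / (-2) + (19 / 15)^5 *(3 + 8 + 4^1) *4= 161862211 / 810000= 199.83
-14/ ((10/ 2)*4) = -7/ 10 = -0.70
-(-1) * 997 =997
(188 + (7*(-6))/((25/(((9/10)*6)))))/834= 11183/52125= 0.21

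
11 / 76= 0.14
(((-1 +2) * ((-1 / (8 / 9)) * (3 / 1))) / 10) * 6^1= -81 / 40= -2.02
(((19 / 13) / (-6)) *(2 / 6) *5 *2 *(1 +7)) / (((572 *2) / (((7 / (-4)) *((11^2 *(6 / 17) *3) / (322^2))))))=1045 / 85109752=0.00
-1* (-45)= 45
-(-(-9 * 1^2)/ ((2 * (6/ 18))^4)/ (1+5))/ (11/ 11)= -243/ 32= -7.59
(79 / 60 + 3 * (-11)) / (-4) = 1901 / 240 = 7.92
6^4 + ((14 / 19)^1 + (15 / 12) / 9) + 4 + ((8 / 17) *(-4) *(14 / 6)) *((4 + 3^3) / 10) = 74841299 / 58140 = 1287.26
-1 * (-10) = 10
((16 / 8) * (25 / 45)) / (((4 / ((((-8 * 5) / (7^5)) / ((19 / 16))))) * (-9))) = 1600 / 25865973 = 0.00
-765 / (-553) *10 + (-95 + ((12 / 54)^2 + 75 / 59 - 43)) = -324655273 / 2642787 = -122.85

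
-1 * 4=-4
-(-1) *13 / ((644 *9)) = 13 / 5796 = 0.00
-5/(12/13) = -65/12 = -5.42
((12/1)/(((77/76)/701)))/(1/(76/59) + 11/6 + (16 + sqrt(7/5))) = 3092364930240/6903154489 -33233995008*sqrt(35)/6903154489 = 419.48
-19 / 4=-4.75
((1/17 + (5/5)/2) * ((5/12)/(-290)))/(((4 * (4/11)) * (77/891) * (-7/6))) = 0.01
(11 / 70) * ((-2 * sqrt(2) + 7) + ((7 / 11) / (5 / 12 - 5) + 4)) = 6571 / 3850 - 11 * sqrt(2) / 35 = 1.26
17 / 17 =1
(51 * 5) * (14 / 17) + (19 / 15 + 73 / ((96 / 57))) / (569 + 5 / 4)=57502613 / 273720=210.08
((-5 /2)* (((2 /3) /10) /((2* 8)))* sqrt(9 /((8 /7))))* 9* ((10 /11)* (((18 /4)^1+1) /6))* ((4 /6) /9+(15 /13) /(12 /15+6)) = -14545* sqrt(14) /1018368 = -0.05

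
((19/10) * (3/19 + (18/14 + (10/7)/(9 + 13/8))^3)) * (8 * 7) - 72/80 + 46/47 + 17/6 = 55069607333/169719585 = 324.47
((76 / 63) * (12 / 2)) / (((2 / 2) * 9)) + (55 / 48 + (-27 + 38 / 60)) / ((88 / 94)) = -17387893 / 665280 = -26.14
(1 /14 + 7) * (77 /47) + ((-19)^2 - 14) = 33707 /94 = 358.59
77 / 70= 11 / 10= 1.10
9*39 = 351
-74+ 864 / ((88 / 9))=158 / 11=14.36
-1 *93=-93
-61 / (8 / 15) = -114.38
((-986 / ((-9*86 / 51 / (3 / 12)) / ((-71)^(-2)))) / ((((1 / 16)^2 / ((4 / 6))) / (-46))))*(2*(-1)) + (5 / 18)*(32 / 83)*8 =51.45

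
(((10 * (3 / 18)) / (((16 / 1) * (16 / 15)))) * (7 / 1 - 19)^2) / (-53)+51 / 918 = -1601 / 7632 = -0.21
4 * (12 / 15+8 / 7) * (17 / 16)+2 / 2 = 324 / 35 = 9.26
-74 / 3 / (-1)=74 / 3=24.67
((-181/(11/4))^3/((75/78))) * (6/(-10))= 29601267072/166375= 177918.96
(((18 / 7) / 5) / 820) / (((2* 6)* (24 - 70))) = -3 / 2640400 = -0.00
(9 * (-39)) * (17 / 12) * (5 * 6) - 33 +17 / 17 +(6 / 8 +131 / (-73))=-14950.54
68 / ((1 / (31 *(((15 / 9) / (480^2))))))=527 / 34560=0.02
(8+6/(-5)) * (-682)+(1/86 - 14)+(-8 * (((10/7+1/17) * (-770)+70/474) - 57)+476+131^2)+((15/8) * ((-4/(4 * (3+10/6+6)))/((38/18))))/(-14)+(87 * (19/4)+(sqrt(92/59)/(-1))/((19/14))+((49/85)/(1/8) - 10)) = 1357320652420951/58987138560 - 28 * sqrt(1357)/1121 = 23009.53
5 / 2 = 2.50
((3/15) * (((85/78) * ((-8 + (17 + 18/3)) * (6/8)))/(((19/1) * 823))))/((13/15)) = 3825/21141224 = 0.00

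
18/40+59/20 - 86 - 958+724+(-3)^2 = -307.60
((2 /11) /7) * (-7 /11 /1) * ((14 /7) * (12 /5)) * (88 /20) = -0.35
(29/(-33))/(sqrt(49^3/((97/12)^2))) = -2813/135828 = -0.02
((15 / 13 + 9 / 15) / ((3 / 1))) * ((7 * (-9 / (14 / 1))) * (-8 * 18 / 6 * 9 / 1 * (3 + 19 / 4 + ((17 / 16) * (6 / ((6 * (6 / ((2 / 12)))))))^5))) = 9336147874128899 / 2119969013760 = 4403.91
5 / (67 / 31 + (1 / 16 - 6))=-2480 / 1873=-1.32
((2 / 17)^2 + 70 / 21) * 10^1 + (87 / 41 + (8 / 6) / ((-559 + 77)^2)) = 73486939018 / 2064605307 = 35.59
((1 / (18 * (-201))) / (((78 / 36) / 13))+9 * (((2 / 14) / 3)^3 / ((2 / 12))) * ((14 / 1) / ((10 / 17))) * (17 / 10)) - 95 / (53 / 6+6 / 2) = -408758768 / 52445925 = -7.79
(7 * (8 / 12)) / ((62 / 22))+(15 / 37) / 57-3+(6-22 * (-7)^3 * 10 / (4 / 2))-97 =2460712771 / 65379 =37637.66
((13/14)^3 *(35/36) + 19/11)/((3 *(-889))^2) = 388963/1104147985248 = 0.00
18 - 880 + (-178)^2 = 30822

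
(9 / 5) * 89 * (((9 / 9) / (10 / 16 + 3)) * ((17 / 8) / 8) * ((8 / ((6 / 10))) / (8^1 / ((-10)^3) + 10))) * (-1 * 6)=-3404250 / 36221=-93.99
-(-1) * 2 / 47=2 / 47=0.04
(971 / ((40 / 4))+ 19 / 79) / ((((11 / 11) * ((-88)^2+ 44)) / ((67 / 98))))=0.01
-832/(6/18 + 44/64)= -39936/49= -815.02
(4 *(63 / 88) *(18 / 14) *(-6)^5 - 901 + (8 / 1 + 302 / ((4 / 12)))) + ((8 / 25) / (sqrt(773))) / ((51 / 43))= -28616.81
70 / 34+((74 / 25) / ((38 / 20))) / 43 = 145491 / 69445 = 2.10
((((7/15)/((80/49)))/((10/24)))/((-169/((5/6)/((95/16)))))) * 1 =-686/1204125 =-0.00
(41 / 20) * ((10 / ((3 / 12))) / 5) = 82 / 5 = 16.40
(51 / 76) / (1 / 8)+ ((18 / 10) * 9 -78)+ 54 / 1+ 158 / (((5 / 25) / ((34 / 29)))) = 2545001 / 2755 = 923.78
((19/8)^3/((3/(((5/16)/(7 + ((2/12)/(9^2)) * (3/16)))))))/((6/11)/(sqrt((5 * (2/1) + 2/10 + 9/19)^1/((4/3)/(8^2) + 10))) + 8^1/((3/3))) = 5110677/204207268 - 35739 * sqrt(91390)/6534632576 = 0.02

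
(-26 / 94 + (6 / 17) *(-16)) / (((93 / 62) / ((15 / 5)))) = -9466 / 799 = -11.85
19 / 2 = 9.50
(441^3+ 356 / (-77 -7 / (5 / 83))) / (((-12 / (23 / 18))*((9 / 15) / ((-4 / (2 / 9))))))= 207125177765 / 756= 273975102.86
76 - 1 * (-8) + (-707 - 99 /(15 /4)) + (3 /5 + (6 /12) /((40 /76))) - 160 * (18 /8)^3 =-49407 /20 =-2470.35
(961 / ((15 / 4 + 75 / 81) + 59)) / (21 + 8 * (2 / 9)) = 934092 / 1409785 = 0.66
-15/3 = -5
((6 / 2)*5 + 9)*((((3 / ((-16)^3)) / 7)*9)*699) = -56619 / 3584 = -15.80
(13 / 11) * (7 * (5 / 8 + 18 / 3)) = 4823 / 88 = 54.81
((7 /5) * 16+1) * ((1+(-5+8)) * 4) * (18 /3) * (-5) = -11232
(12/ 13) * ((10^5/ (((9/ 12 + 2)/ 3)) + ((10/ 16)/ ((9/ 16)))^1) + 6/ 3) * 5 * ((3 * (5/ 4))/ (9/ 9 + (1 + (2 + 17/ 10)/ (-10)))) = 27000770000/ 23309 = 1158383.89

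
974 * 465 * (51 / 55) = 4619682 / 11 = 419971.09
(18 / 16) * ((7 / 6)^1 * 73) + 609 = 704.81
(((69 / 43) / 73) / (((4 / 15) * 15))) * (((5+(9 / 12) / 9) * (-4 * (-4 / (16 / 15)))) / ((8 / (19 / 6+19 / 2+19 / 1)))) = 666425 / 401792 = 1.66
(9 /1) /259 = 9 /259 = 0.03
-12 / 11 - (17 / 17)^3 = -23 / 11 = -2.09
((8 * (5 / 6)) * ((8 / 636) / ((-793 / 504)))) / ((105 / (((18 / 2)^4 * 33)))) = -4618944 / 42029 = -109.90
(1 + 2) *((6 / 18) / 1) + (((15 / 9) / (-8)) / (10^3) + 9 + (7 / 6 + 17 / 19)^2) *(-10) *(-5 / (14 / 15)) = 344857769 / 485184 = 710.78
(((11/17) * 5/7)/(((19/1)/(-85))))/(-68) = 275/9044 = 0.03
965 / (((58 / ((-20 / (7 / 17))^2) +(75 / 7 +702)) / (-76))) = -29673364000 / 288374147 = -102.90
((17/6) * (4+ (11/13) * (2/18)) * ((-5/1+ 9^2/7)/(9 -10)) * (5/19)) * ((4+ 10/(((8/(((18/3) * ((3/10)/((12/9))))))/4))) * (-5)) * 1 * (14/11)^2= 1409349725/806949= 1746.52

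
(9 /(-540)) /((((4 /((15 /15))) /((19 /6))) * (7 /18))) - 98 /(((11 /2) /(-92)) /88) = 80783341 /560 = 144255.97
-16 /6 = -8 /3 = -2.67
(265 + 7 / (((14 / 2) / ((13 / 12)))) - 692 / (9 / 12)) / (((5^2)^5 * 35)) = -7879 / 4101562500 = -0.00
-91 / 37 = -2.46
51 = 51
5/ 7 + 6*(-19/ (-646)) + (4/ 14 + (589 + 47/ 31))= 311822/ 527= 591.69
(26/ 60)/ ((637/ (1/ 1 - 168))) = -167/ 1470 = -0.11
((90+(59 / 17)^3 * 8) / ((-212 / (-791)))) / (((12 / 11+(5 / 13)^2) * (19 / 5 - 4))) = -3328511615 / 520778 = -6391.42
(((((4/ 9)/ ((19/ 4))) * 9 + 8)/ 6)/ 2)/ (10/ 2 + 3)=7/ 76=0.09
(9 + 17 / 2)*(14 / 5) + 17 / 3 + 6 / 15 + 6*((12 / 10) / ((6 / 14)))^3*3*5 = 152306 / 75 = 2030.75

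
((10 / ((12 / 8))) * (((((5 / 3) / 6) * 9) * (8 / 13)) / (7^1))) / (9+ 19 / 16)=6400 / 44499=0.14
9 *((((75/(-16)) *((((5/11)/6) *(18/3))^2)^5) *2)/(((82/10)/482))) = -7943115234375/4253737634564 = -1.87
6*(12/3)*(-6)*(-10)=1440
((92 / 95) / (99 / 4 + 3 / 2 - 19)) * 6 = 2208 / 2755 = 0.80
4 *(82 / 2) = 164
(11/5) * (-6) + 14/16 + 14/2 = -5.32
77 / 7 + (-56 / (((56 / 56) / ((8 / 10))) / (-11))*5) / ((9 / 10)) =24739 / 9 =2748.78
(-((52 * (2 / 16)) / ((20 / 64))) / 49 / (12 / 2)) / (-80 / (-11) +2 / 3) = -286 / 32095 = -0.01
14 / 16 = 7 / 8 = 0.88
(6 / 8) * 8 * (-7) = -42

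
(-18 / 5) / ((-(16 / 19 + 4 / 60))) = 1026 / 259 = 3.96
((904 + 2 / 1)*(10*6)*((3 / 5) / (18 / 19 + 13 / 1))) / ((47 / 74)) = 45858096 / 12455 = 3681.90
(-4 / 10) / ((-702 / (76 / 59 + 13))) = 281 / 34515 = 0.01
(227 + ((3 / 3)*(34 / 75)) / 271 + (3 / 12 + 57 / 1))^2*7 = 3738395020744447 / 6609690000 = 565593.09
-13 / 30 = -0.43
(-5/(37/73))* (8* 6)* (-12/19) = 210240/703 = 299.06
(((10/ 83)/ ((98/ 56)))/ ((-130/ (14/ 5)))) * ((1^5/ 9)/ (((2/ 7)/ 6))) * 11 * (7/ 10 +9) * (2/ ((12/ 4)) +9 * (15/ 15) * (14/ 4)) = -2883034/ 242775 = -11.88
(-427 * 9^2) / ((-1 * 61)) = 567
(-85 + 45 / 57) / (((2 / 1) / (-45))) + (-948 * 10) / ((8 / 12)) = -234180 / 19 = -12325.26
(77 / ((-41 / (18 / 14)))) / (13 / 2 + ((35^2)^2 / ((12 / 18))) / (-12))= 264 / 20507831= 0.00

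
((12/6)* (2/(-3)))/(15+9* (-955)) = 1/6435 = 0.00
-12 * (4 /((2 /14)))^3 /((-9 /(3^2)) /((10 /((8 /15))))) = 4939200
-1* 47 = -47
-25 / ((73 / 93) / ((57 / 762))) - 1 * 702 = -13060659 / 18542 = -704.38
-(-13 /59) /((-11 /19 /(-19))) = 7.23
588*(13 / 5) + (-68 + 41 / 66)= 482269 / 330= 1461.42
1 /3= 0.33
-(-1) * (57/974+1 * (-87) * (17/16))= -719817/7792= -92.38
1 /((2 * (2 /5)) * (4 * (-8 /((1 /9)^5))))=-5 /7558272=-0.00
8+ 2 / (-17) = 134 / 17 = 7.88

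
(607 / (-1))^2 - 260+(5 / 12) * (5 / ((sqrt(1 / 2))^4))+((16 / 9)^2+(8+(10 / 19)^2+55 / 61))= 656775961003 / 1783701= 368209.67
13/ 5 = 2.60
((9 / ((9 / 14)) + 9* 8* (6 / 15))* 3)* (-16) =-10272 / 5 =-2054.40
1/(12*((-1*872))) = -1/10464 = -0.00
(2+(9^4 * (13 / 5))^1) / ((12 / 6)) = 85303 / 10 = 8530.30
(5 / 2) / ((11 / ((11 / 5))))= 1 / 2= 0.50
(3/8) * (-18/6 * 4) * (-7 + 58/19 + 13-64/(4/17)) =22482/19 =1183.26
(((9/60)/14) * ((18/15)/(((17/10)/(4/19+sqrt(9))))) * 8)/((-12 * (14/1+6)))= -183/226100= -0.00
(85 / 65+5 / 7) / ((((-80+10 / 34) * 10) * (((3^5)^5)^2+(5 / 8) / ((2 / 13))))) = -25024 / 7081632909787510676665284309725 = -0.00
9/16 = 0.56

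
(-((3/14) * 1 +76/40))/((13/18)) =-1332/455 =-2.93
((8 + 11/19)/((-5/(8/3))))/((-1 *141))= 1304/40185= 0.03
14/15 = 0.93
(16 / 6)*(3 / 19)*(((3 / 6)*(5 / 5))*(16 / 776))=8 / 1843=0.00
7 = 7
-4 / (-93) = 4 / 93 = 0.04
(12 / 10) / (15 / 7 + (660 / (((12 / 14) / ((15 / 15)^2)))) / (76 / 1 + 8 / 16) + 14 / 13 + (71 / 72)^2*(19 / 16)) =769886208 / 9264222085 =0.08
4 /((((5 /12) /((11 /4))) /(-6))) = -792 /5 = -158.40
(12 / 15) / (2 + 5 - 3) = 1 / 5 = 0.20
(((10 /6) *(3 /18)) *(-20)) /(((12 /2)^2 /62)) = -775 /81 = -9.57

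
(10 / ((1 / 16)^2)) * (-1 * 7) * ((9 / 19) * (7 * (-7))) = 7902720 / 19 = 415932.63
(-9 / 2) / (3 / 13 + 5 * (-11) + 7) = 13 / 138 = 0.09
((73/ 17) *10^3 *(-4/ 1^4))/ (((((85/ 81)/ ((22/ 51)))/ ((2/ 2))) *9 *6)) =-642400/ 4913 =-130.76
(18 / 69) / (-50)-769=-442178 / 575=-769.01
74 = 74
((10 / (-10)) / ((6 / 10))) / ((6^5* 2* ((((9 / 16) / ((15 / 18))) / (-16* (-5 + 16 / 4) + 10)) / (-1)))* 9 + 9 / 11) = 3575 / 7792713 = 0.00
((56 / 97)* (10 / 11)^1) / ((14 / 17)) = 680 / 1067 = 0.64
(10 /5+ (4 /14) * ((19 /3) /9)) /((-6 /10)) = -2080 /567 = -3.67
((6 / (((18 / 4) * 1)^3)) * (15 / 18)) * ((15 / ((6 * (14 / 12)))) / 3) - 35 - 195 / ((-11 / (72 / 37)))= -964715 / 2076921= -0.46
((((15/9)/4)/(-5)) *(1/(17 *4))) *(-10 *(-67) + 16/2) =-113/136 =-0.83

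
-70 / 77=-10 / 11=-0.91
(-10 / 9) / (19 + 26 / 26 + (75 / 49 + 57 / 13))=-3185 / 74286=-0.04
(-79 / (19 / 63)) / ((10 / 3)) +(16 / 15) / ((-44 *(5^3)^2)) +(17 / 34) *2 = -7600828277 / 97968750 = -77.58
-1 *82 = -82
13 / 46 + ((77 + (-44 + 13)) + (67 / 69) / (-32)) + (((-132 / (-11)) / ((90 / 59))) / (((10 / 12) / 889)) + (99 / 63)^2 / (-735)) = 372795403959 / 44178400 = 8438.41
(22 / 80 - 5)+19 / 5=-37 / 40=-0.92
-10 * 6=-60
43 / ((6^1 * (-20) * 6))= -43 / 720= -0.06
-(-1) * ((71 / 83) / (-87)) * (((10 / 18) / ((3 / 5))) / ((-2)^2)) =-1775 / 779868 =-0.00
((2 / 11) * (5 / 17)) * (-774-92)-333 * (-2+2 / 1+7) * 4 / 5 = -1786888 / 935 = -1911.11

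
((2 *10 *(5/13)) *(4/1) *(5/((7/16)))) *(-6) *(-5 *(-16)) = -15360000/91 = -168791.21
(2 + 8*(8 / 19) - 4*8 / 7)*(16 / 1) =1696 / 133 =12.75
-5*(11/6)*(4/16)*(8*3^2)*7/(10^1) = -231/2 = -115.50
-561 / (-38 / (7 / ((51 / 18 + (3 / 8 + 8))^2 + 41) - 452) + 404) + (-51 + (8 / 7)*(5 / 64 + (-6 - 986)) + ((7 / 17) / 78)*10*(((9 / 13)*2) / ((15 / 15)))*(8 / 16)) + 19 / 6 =-1031420227399349 / 872008294248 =-1182.81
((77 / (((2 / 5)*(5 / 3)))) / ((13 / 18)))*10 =20790 / 13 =1599.23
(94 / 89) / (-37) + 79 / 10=259207 / 32930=7.87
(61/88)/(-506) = -61/44528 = -0.00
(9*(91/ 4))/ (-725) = -819/ 2900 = -0.28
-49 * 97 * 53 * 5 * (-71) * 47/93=45194641.56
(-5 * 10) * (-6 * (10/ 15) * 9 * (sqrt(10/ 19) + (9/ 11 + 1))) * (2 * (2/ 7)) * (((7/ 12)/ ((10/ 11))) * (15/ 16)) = 2475 * sqrt(190)/ 76 + 1125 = 1573.89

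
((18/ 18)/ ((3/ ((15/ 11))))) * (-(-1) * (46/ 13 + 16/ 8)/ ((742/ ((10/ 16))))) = 225/ 106106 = 0.00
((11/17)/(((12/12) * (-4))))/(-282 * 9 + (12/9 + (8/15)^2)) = 2475/38806648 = 0.00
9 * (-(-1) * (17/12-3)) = -57/4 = -14.25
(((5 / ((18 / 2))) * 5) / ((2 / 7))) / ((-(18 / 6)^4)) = -0.12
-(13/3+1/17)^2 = -50176/2601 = -19.29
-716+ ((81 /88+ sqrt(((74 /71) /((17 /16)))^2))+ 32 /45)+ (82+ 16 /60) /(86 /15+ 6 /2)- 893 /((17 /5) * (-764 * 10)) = -42092877136649 /59796687060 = -703.93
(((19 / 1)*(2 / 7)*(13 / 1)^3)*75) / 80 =626145 / 56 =11181.16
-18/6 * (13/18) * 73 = -949/6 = -158.17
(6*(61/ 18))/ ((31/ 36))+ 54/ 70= 26457/ 1085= 24.38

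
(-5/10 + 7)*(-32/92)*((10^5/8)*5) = -3250000/23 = -141304.35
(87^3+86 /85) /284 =2318.68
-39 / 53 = -0.74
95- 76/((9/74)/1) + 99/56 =-266173/504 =-528.12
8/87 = 0.09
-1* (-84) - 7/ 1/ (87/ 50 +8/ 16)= 647/ 8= 80.88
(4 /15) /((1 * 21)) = 4 /315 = 0.01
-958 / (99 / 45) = -4790 / 11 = -435.45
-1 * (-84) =84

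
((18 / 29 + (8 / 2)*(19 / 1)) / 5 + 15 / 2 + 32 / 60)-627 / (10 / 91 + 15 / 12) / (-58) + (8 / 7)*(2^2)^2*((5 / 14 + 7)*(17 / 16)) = 2476031 / 14210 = 174.25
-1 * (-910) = 910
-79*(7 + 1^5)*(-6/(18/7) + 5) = -5056/3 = -1685.33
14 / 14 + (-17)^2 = 290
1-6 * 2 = -11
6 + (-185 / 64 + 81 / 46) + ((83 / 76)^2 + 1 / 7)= 6.21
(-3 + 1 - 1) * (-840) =2520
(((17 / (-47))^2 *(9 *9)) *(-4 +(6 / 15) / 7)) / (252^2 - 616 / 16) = -6460884 / 9813670265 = -0.00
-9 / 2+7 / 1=5 / 2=2.50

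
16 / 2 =8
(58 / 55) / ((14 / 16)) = 464 / 385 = 1.21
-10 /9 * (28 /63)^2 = -160 /729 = -0.22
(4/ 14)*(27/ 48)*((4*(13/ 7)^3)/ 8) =19773/ 38416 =0.51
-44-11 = -55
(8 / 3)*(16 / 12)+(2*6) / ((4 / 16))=464 / 9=51.56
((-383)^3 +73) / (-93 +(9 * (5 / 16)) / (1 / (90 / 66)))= 9887999264 / 15693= 630089.80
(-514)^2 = 264196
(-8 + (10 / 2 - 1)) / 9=-4 / 9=-0.44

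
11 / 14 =0.79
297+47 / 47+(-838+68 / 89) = -47992 / 89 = -539.24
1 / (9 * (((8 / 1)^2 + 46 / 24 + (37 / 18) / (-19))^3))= 35557056 / 91203997817197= 0.00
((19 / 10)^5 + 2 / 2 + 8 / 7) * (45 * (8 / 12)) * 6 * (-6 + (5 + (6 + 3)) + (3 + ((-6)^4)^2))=284687096809599 / 35000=8133917051.70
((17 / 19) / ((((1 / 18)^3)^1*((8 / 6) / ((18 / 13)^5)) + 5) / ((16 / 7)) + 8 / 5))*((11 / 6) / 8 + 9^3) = 8196798200886720 / 47581681686869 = 172.27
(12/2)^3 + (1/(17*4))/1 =14689/68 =216.01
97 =97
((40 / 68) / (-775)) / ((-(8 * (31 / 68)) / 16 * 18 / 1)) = 0.00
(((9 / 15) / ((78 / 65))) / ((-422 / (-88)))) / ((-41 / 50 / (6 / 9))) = -2200 / 25953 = -0.08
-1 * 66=-66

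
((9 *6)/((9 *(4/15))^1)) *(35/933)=525/622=0.84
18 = 18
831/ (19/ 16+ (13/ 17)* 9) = 226032/ 2195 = 102.98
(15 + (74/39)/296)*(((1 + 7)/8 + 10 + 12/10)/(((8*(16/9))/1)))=428403/33280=12.87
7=7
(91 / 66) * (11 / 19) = 91 / 114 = 0.80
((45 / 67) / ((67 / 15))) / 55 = 135 / 49379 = 0.00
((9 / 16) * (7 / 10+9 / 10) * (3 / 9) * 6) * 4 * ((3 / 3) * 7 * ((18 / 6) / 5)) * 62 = 46872 / 25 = 1874.88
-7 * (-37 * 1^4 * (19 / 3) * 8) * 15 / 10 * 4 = 78736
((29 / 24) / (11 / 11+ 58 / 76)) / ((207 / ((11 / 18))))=6061 / 2995704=0.00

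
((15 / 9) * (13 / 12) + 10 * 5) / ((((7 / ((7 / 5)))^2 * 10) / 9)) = 373 / 200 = 1.86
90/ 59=1.53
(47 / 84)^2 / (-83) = -2209 / 585648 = -0.00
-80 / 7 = -11.43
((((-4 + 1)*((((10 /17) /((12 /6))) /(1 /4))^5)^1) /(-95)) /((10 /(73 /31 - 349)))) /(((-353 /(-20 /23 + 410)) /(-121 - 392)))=-524205354240000 /357362388473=-1466.87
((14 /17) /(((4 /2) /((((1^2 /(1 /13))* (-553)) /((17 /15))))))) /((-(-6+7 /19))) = -14342055 /30923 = -463.80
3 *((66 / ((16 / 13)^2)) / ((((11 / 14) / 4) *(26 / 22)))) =563.06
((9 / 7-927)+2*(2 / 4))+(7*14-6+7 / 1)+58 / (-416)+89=-1072859 / 1456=-736.85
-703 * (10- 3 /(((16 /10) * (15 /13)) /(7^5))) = 153542933 /8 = 19192866.62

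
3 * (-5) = -15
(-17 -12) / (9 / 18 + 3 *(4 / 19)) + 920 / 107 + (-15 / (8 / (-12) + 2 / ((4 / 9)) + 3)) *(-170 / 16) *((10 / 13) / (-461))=-38593186929 / 2261051026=-17.07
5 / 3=1.67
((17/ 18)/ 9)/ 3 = 17/ 486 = 0.03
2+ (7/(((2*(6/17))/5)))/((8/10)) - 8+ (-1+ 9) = 3071/48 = 63.98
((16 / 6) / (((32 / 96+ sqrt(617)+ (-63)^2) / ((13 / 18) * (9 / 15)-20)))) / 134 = -13979992 / 142503885555+ 1174 * sqrt(617) / 47501295185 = -0.00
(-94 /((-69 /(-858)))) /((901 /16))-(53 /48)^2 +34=12.02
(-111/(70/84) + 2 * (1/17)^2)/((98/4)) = -384928/70805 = -5.44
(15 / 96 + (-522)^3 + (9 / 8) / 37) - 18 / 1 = -142236665.81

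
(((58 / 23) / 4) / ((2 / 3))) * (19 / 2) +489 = 91629 / 184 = 497.98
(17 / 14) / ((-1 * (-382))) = 17 / 5348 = 0.00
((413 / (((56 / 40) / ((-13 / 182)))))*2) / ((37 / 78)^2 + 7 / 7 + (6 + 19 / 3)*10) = -0.34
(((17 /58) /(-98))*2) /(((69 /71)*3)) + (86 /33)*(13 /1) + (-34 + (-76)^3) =-438976.12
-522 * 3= -1566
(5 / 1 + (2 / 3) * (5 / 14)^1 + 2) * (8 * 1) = 1216 / 21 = 57.90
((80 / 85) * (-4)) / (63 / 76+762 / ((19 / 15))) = -4864 / 778311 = -0.01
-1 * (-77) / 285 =77 / 285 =0.27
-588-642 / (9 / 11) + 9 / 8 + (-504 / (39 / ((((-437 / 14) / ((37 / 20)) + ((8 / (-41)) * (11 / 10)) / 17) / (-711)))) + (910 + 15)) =-1420190375399 / 3178236360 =-446.85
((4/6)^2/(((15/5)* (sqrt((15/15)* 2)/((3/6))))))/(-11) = -sqrt(2)/297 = -0.00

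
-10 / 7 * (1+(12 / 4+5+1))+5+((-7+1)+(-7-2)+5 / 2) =-305 / 14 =-21.79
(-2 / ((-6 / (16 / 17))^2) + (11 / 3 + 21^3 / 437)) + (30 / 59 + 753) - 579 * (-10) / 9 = 95338198885 / 67061583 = 1421.65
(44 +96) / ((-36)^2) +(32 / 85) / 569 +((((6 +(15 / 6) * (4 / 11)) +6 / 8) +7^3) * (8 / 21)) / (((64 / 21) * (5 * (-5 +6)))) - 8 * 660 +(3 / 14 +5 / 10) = -5270.41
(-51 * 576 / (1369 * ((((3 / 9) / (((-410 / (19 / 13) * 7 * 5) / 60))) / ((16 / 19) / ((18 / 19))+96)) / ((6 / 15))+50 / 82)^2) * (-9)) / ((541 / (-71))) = -68.18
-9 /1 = -9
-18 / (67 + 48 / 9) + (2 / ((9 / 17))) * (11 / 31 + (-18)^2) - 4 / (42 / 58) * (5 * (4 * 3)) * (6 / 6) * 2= 1098044 / 1953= 562.23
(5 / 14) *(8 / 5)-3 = -17 / 7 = -2.43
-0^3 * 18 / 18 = 0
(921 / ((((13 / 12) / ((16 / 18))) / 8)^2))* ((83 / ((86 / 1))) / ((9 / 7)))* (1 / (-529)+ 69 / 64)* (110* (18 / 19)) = 732065199810560 / 219121851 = 3340904.60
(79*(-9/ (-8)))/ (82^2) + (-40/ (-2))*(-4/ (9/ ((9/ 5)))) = -859961/ 53792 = -15.99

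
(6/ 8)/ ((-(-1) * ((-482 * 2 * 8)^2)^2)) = 3/ 14149075855212544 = 0.00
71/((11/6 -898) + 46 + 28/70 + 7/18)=-3195/38222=-0.08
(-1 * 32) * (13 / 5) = -416 / 5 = -83.20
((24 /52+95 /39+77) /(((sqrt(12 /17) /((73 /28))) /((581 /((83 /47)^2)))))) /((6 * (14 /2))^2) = 125619203 * sqrt(51) /34260408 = 26.18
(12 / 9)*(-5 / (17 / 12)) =-80 / 17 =-4.71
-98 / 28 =-7 / 2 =-3.50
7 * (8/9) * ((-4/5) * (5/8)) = -28/9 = -3.11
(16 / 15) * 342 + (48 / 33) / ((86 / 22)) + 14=81522 / 215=379.17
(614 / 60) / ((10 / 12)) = 307 / 25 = 12.28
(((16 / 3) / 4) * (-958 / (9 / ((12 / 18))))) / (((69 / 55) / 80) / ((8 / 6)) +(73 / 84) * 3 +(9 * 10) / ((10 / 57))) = -944204800 / 5145464169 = -0.18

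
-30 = -30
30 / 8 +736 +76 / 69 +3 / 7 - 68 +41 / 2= 1340383 / 1932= 693.78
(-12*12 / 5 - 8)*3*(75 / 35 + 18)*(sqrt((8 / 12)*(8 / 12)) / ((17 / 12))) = -622656 / 595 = -1046.48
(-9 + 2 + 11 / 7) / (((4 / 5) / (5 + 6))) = -74.64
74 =74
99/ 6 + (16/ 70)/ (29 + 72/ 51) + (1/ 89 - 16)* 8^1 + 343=745954393/ 3220910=231.60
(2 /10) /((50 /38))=19 /125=0.15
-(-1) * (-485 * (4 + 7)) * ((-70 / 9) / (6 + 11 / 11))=53350 / 9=5927.78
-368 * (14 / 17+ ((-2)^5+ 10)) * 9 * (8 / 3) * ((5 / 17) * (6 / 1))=95385600 / 289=330053.98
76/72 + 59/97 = 2905/1746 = 1.66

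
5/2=2.50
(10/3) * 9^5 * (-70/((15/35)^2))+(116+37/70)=-5250978843/70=-75013983.47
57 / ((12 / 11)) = 209 / 4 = 52.25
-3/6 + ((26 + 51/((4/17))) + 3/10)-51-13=3571/20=178.55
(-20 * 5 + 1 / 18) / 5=-1799 / 90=-19.99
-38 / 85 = -0.45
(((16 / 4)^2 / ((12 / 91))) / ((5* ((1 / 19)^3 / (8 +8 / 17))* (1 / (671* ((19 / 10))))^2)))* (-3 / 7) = -2086982894616048 / 2125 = -982109597466.38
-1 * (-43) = 43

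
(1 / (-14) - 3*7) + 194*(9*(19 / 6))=77111 / 14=5507.93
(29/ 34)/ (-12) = -29/ 408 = -0.07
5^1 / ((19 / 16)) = 80 / 19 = 4.21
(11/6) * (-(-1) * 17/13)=187/78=2.40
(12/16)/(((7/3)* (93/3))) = 9/868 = 0.01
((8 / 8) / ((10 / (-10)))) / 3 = -1 / 3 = -0.33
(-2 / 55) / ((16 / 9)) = -9 / 440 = -0.02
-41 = -41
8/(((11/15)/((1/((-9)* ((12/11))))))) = -10/9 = -1.11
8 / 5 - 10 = -42 / 5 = -8.40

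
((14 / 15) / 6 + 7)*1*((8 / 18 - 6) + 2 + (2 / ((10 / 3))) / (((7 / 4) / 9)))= -6808 / 2025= -3.36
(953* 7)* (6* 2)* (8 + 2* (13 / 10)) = 4242756 / 5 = 848551.20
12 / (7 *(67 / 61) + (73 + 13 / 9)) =6588 / 45091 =0.15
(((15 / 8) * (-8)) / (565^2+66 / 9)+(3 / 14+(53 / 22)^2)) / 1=19526331673 / 3244677436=6.02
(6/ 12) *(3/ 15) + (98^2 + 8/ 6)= 288163/ 30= 9605.43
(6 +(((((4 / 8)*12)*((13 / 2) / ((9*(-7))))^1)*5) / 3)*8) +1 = -79 / 63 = -1.25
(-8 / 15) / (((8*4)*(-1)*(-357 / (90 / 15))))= -1 / 3570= -0.00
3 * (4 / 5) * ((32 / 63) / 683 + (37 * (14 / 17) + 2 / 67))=5979455632 / 81683385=73.20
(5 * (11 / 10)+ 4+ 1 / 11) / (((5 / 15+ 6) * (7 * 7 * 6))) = 211 / 40964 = 0.01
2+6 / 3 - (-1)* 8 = 12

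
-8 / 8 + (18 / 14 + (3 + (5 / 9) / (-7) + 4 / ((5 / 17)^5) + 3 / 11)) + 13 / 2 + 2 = 7923571583 / 4331250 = 1829.40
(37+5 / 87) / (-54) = -1612 / 2349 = -0.69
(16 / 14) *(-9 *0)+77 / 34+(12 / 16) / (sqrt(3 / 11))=sqrt(33) / 4+77 / 34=3.70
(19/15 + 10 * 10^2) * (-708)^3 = -1776722227776/5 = -355344445555.20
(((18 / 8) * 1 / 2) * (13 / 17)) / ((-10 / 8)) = -117 / 170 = -0.69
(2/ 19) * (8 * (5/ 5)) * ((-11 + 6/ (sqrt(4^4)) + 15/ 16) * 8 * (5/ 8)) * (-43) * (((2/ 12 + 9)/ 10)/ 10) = 73315/ 456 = 160.78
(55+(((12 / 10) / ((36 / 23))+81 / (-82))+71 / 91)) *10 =6218728 / 11193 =555.59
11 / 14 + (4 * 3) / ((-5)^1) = -113 / 70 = -1.61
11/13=0.85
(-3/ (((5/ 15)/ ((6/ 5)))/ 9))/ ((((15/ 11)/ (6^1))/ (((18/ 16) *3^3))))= -649539/ 50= -12990.78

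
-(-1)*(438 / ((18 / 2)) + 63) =335 / 3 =111.67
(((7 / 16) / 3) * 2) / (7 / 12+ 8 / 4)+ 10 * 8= 4967 / 62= 80.11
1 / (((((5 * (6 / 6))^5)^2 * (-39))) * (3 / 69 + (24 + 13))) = -23 / 324492187500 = -0.00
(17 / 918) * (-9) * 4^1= -2 / 3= -0.67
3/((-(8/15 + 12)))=-45/188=-0.24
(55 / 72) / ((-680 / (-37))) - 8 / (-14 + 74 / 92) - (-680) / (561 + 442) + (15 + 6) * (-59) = -434028700589 / 350680896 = -1237.67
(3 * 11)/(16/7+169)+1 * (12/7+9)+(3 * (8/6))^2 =26.91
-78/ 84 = -0.93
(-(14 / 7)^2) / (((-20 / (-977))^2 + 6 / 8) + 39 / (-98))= -748350736 / 65940901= -11.35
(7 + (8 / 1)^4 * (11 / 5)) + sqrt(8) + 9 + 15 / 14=2 * sqrt(2) + 631979 / 70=9031.10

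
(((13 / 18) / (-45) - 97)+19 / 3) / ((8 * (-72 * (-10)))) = -73453 / 4665600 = -0.02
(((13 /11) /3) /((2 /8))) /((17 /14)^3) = 142688 /162129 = 0.88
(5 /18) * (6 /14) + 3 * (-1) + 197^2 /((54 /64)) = 17385343 /378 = 45992.97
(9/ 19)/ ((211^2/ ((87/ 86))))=783/ 72747314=0.00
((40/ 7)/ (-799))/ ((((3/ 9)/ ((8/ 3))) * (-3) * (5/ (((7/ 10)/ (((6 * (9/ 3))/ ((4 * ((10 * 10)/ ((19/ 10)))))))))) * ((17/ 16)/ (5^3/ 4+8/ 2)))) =51200/ 49419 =1.04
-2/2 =-1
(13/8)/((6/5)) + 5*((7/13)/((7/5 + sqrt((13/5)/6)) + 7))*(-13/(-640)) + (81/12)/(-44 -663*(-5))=4501448347/3303134304 -35*sqrt(390)/1346432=1.36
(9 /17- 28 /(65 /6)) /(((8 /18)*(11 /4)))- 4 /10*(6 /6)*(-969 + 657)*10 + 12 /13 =15160221 /12155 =1247.24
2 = 2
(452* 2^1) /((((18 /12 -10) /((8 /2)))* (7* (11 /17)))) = -7232 /77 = -93.92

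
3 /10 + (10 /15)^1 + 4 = 149 /30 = 4.97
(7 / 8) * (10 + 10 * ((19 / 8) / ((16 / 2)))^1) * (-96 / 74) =-8715 / 592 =-14.72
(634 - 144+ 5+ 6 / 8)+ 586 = 1081.75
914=914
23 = 23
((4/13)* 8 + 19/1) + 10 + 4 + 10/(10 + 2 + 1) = 471/13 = 36.23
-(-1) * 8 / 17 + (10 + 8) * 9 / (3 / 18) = 16532 / 17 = 972.47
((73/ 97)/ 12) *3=73/ 388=0.19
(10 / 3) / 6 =5 / 9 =0.56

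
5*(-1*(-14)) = 70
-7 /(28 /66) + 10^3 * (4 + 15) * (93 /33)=1177637 /22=53528.95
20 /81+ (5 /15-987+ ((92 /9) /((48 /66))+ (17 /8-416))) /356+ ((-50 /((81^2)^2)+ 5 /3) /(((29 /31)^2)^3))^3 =560818636780692754999364099695966547123957040279986797 /47810597773282012105049344729431741547418474766232608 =11.73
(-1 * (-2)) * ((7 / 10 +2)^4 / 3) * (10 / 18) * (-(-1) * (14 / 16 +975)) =153665181 / 8000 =19208.15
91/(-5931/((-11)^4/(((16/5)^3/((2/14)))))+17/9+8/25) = -214124625/213442829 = -1.00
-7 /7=-1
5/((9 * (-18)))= -5/162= -0.03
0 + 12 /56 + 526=7367 /14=526.21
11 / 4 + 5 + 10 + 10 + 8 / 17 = 1919 / 68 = 28.22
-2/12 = -1/6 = -0.17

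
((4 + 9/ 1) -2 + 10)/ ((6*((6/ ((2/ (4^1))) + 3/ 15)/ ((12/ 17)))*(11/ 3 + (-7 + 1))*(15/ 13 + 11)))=-585/ 81923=-0.01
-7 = -7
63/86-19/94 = 1072/2021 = 0.53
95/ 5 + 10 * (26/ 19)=32.68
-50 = -50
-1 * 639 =-639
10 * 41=410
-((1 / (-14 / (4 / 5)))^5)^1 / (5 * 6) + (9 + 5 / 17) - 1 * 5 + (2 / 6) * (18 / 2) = 97690687772 / 13393078125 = 7.29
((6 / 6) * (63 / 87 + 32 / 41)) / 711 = 1789 / 845379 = 0.00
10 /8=5 /4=1.25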